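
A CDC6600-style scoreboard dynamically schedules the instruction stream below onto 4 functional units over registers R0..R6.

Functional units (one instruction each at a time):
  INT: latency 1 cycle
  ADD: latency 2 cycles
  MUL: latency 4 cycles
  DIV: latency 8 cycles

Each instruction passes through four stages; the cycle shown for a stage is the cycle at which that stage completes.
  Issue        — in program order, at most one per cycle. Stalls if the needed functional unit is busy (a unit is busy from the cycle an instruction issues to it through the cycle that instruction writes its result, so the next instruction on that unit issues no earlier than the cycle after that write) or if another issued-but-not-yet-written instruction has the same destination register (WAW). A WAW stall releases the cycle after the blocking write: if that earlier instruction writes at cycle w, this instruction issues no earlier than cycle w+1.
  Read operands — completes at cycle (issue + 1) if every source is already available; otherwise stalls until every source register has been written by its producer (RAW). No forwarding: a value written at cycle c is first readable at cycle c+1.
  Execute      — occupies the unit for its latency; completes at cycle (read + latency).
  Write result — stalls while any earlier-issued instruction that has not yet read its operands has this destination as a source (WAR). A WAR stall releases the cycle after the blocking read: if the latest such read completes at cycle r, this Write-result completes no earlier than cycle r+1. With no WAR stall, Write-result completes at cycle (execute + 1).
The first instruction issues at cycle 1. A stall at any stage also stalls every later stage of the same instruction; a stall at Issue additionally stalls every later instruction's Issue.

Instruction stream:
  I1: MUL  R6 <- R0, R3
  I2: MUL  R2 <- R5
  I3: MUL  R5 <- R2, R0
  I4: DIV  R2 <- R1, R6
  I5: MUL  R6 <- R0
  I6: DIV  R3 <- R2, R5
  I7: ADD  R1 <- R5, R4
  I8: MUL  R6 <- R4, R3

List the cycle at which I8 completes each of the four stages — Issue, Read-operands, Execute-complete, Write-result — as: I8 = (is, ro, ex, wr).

I8 = (29, 38, 42, 43)

I1  is:1  ro:2  ex:6  wr:7
I2  is:8  ro:9  ex:13  wr:14  — struct: MUL busy until I1 writes@7
I3  is:15  ro:16  ex:20  wr:21  — struct: MUL busy until I2 writes@14
I4  is:16  ro:17  ex:25  wr:26
I5  is:22  ro:23  ex:27  wr:28  — struct: MUL busy until I3 writes@21
I6  is:27  ro:28  ex:36  wr:37  — struct: DIV busy until I4 writes@26
I7  is:28  ro:29  ex:31  wr:32
I8  is:29  ro:38  ex:42  wr:43  — RAW R3: wait I6 write@37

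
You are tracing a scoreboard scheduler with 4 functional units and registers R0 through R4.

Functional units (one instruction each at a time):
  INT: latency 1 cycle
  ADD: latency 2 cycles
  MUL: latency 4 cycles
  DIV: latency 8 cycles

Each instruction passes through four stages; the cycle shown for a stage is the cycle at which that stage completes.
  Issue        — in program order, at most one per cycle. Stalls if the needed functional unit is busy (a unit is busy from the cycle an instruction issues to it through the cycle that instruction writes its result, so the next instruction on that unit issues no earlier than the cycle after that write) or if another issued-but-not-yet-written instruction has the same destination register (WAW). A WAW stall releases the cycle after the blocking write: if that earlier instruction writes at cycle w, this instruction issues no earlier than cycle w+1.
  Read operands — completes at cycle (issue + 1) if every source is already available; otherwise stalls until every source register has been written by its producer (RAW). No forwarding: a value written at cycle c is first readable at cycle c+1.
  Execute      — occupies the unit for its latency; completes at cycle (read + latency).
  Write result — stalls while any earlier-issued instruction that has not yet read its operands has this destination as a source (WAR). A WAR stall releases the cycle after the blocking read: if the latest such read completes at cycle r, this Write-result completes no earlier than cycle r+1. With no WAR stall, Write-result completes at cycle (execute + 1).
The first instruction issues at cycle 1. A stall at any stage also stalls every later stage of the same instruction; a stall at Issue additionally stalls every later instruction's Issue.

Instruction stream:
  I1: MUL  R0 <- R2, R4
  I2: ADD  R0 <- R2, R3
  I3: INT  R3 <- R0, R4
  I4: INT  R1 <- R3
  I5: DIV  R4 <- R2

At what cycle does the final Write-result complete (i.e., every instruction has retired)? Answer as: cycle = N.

cycle = 27

[1] issue I1 (MUL)
[2] I1 read-ops
[6] I1 finished on MUL
[7] I1→R0
[8] issue I2 (ADD)
[9] I2 read-ops | issue I3 (INT)
[11] I2 finished on ADD
[12] I2→R0
[13] I3 read-ops
[14] I3 finished on INT
[15] I3→R3
[16] issue I4 (INT)
[17] I4 read-ops | issue I5 (DIV)
[18] I4 finished on INT | I5 read-ops
[19] I4→R1
[26] I5 finished on DIV
[27] I5→R4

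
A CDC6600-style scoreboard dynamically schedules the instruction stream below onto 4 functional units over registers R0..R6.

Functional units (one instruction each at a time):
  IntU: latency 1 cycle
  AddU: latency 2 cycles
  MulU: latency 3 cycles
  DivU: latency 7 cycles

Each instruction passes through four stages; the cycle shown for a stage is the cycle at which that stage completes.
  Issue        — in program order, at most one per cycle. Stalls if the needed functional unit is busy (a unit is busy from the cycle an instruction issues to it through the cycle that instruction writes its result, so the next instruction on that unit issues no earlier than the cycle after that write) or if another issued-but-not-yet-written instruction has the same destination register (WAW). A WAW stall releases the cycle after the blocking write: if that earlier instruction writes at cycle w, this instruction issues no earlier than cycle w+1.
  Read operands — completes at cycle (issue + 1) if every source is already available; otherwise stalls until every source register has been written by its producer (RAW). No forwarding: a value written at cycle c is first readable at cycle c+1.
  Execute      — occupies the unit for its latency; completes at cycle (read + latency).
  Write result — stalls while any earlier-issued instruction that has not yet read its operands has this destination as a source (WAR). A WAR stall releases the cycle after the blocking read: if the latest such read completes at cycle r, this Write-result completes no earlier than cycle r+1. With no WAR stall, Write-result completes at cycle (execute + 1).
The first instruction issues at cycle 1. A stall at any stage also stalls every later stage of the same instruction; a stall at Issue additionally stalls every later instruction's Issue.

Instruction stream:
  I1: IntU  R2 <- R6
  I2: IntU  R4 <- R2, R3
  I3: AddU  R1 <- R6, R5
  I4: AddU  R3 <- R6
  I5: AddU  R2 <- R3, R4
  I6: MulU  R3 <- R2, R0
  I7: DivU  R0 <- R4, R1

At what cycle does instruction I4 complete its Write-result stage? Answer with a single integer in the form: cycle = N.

  I1 | 1 | 2 | 3 | 4
  I2 | 5 | 6 | 7 | 8   struct: IntU busy until I1 writes@4
  I3 | 6 | 7 | 9 | 10
  I4 | 11 | 12 | 14 | 15   struct: AddU busy until I3 writes@10
  I5 | 16 | 17 | 19 | 20   struct: AddU busy until I4 writes@15
  I6 | 17 | 21 | 24 | 25   RAW R2: wait I5 write@20
  I7 | 18 | 19 | 26 | 27

cycle = 15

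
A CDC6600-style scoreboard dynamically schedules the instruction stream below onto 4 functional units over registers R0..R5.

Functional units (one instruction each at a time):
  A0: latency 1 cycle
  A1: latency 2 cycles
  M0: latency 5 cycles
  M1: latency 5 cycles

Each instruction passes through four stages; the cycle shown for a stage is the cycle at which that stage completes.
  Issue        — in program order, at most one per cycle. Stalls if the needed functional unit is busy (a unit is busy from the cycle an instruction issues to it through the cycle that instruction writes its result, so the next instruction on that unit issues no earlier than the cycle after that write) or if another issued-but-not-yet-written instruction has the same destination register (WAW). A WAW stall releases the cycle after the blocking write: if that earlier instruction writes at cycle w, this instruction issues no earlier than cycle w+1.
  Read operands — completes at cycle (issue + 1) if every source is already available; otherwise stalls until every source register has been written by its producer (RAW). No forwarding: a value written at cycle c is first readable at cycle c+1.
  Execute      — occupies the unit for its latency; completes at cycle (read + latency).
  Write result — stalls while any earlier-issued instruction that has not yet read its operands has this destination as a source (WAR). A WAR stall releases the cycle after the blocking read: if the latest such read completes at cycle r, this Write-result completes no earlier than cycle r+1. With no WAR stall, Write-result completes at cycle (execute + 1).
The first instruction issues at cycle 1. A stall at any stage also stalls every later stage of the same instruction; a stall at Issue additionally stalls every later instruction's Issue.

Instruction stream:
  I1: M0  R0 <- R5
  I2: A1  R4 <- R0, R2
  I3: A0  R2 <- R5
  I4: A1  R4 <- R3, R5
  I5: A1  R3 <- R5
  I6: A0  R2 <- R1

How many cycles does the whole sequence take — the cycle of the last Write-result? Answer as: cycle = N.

cycle = 22

[1] I1 issues→M0
[2] I1 reads · I2 issues→A1
[3] I3 issues→A0
[4] I3 reads
[5] I3 exec-done
[7] I1 exec-done
[8] I1 writes R0
[9] I2 reads
[10] I3 writes R2
[11] I2 exec-done
[12] I2 writes R4
[13] I4 issues→A1
[14] I4 reads
[16] I4 exec-done
[17] I4 writes R4
[18] I5 issues→A1
[19] I5 reads · I6 issues→A0
[20] I6 reads
[21] I5 exec-done · I6 exec-done
[22] I5 writes R3 · I6 writes R2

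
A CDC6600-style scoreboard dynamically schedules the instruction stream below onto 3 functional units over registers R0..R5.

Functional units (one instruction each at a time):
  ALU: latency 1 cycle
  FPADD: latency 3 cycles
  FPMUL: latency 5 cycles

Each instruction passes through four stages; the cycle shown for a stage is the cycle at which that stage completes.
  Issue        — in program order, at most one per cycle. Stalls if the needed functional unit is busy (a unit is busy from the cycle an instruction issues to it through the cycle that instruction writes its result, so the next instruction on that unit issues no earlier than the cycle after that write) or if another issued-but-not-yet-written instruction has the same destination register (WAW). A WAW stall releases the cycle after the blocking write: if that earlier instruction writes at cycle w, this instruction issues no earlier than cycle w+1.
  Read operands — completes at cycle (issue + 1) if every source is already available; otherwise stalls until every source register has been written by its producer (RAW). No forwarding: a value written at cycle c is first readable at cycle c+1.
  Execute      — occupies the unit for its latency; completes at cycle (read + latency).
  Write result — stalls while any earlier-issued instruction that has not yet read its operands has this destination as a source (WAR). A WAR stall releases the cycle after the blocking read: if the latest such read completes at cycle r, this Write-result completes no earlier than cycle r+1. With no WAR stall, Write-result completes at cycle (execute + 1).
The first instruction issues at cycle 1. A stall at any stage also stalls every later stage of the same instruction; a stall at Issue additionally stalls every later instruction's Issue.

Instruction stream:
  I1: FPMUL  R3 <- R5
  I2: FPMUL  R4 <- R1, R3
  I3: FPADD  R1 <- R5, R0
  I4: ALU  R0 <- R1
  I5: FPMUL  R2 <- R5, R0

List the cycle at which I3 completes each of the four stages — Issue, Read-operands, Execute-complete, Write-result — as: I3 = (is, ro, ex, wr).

I3 = (10, 11, 14, 15)

c1: I1 issues→FPMUL
c2: I1 reads
c7: I1 exec-done
c8: I1 writes R3
c9: I2 issues→FPMUL
c10: I2 reads; I3 issues→FPADD
c11: I3 reads; I4 issues→ALU
c14: I3 exec-done
c15: I2 exec-done; I3 writes R1
c16: I2 writes R4; I4 reads
c17: I4 exec-done; I5 issues→FPMUL
c18: I4 writes R0
c19: I5 reads
c24: I5 exec-done
c25: I5 writes R2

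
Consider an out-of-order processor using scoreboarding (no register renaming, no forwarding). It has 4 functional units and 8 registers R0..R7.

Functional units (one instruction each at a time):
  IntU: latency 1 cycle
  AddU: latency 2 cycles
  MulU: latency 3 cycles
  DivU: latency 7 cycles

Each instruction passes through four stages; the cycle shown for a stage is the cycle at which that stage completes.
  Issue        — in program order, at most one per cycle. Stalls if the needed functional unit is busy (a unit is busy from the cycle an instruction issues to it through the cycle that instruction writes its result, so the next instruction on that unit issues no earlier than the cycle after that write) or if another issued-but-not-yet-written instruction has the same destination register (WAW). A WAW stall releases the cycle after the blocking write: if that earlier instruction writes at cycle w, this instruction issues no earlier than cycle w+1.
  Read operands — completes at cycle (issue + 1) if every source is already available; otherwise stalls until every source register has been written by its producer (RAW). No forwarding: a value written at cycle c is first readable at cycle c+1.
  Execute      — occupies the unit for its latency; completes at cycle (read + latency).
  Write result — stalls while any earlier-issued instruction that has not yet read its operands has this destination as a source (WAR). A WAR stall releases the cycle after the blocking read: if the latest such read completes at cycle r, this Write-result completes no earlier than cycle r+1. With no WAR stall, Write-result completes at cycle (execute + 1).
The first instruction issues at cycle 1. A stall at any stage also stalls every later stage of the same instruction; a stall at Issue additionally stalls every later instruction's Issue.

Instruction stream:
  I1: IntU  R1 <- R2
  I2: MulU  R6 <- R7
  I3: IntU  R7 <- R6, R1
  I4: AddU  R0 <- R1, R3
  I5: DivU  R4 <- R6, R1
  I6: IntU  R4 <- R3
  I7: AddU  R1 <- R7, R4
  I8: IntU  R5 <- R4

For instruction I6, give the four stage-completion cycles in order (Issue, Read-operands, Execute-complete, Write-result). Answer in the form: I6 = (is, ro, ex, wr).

[1] issue I1 (IntU)
[2] I1 read-ops; issue I2 (MulU)
[3] I1 finished on IntU; I2 read-ops
[4] I1→R1
[5] issue I3 (IntU)
[6] I2 finished on MulU; issue I4 (AddU)
[7] I2→R6; I4 read-ops; issue I5 (DivU)
[8] I3 read-ops; I5 read-ops
[9] I3 finished on IntU; I4 finished on AddU
[10] I3→R7; I4→R0
[15] I5 finished on DivU
[16] I5→R4
[17] issue I6 (IntU)
[18] I6 read-ops; issue I7 (AddU)
[19] I6 finished on IntU
[20] I6→R4
[21] I7 read-ops; issue I8 (IntU)
[22] I8 read-ops
[23] I7 finished on AddU; I8 finished on IntU
[24] I7→R1; I8→R5

I6 = (17, 18, 19, 20)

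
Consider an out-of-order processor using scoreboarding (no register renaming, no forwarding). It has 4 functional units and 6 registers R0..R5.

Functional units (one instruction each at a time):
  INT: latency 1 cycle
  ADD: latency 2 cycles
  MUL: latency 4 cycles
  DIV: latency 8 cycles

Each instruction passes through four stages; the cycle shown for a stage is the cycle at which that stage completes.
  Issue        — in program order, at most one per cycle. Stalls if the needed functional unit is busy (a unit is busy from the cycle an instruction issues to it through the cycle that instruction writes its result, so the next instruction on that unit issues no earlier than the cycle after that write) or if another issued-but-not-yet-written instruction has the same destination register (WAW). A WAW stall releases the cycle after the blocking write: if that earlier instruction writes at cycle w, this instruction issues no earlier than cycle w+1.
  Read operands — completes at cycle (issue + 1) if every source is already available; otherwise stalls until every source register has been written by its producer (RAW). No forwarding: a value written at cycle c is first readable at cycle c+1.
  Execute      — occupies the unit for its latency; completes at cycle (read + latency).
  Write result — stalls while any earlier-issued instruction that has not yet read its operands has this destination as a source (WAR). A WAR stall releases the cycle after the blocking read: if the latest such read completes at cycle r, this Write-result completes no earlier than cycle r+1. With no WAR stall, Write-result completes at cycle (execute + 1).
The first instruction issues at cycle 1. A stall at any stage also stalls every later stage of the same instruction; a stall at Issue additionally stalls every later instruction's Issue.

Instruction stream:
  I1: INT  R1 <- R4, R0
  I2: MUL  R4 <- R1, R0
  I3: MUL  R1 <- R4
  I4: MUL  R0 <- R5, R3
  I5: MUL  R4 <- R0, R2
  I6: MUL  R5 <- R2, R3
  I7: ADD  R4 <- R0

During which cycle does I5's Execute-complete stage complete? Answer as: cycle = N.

[1] issue I1 (INT)
[2] I1 read-ops | issue I2 (MUL)
[3] I1 finished on INT
[4] I1→R1
[5] I2 read-ops
[9] I2 finished on MUL
[10] I2→R4
[11] issue I3 (MUL)
[12] I3 read-ops
[16] I3 finished on MUL
[17] I3→R1
[18] issue I4 (MUL)
[19] I4 read-ops
[23] I4 finished on MUL
[24] I4→R0
[25] issue I5 (MUL)
[26] I5 read-ops
[30] I5 finished on MUL
[31] I5→R4
[32] issue I6 (MUL)
[33] I6 read-ops | issue I7 (ADD)
[34] I7 read-ops
[36] I7 finished on ADD
[37] I6 finished on MUL | I7→R4
[38] I6→R5

cycle = 30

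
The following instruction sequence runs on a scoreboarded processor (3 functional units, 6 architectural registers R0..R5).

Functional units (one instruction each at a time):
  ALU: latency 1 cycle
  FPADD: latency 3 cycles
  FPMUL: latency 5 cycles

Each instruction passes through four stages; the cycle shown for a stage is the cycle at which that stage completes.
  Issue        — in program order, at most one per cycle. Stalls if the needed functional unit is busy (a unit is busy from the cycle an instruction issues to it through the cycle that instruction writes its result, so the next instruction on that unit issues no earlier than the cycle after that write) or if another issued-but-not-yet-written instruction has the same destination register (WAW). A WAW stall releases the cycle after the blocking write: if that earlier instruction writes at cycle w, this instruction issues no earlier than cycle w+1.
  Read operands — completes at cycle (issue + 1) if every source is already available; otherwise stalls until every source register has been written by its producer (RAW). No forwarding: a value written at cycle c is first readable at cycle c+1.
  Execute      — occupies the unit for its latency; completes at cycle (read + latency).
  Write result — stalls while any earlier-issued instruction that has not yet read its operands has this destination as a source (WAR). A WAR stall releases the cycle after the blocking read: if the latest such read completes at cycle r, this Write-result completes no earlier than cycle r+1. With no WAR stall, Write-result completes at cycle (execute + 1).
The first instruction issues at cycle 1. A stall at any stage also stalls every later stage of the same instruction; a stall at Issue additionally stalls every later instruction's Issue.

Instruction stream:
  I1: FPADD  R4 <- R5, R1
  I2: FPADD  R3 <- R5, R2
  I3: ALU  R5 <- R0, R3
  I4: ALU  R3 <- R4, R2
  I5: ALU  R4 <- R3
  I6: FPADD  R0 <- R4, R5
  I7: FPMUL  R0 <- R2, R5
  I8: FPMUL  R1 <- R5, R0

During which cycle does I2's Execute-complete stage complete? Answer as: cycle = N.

[1] I1 dispatched to FPADD
[2] I1 operands ready
[5] I1 complete
[6] R4←I1
[7] I2 dispatched to FPADD
[8] I2 operands ready | I3 dispatched to ALU
[11] I2 complete
[12] R3←I2
[13] I3 operands ready
[14] I3 complete
[15] R5←I3
[16] I4 dispatched to ALU
[17] I4 operands ready
[18] I4 complete
[19] R3←I4
[20] I5 dispatched to ALU
[21] I5 operands ready | I6 dispatched to FPADD
[22] I5 complete
[23] R4←I5
[24] I6 operands ready
[27] I6 complete
[28] R0←I6
[29] I7 dispatched to FPMUL
[30] I7 operands ready
[35] I7 complete
[36] R0←I7
[37] I8 dispatched to FPMUL
[38] I8 operands ready
[43] I8 complete
[44] R1←I8

cycle = 11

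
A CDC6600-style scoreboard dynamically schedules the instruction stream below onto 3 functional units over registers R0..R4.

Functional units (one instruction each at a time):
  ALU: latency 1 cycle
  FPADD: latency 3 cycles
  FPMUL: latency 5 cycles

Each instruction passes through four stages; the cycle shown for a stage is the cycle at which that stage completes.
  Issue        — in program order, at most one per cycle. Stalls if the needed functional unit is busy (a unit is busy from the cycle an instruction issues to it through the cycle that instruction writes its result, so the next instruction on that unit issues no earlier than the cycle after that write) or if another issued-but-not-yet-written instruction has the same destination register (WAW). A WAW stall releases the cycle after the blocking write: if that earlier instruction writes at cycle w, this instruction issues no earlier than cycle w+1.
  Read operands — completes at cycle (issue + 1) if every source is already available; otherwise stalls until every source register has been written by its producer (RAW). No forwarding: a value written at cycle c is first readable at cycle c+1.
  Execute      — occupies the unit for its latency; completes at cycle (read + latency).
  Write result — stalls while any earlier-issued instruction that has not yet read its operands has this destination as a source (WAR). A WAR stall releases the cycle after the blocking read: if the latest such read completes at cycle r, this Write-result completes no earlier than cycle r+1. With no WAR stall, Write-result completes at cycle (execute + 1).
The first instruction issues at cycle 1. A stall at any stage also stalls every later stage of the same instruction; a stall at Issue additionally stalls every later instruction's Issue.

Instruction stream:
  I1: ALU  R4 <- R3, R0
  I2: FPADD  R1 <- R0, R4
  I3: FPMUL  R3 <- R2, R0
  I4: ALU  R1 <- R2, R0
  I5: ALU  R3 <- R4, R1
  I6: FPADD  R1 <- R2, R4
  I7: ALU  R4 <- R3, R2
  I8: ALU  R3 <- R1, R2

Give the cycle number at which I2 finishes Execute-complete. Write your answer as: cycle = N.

cycle = 8

  I1 | 1 | 2 | 3 | 4
  I2 | 2 | 5 | 8 | 9   RAW R4: wait I1 write@4
  I3 | 3 | 4 | 9 | 10
  I4 | 10 | 11 | 12 | 13   WAW R1: wait I2 write@9
  I5 | 14 | 15 | 16 | 17   struct: ALU busy until I4 writes@13
  I6 | 15 | 16 | 19 | 20
  I7 | 18 | 19 | 20 | 21   struct: ALU busy until I5 writes@17
  I8 | 22 | 23 | 24 | 25   struct: ALU busy until I7 writes@21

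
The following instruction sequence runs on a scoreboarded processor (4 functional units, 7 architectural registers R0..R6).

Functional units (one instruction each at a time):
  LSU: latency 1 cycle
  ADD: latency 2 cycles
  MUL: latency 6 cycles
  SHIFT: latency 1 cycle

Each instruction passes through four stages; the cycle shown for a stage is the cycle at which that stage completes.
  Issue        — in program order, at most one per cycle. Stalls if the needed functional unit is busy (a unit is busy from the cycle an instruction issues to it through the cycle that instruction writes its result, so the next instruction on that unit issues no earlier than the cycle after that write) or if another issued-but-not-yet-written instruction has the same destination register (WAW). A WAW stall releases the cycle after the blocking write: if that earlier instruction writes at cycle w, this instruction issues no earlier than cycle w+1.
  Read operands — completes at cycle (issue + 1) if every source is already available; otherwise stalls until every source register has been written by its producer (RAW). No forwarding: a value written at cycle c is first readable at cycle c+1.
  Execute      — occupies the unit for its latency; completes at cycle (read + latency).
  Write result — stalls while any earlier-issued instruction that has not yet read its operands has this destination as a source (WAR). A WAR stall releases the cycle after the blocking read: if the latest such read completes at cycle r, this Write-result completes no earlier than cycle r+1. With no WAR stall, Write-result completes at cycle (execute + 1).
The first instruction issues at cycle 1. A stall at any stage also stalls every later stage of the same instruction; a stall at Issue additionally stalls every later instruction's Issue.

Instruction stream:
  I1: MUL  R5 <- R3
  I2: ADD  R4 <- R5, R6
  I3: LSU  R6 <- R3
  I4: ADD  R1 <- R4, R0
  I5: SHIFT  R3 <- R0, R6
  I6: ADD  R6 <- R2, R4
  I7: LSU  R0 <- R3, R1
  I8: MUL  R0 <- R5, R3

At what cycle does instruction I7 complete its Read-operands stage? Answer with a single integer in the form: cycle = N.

I1  is:1  ro:2  ex:8  wr:9
I2  is:2  ro:10  ex:12  wr:13  — RAW R5: wait I1 write@9
I3  is:3  ro:4  ex:5  wr:11  — WAR R6: wait I2 read@10
I4  is:14  ro:15  ex:17  wr:18  — struct: ADD busy until I2 writes@13
I5  is:15  ro:16  ex:17  wr:18
I6  is:19  ro:20  ex:22  wr:23  — struct: ADD busy until I4 writes@18
I7  is:20  ro:21  ex:22  wr:23
I8  is:24  ro:25  ex:31  wr:32  — WAW R0: wait I7 write@23

cycle = 21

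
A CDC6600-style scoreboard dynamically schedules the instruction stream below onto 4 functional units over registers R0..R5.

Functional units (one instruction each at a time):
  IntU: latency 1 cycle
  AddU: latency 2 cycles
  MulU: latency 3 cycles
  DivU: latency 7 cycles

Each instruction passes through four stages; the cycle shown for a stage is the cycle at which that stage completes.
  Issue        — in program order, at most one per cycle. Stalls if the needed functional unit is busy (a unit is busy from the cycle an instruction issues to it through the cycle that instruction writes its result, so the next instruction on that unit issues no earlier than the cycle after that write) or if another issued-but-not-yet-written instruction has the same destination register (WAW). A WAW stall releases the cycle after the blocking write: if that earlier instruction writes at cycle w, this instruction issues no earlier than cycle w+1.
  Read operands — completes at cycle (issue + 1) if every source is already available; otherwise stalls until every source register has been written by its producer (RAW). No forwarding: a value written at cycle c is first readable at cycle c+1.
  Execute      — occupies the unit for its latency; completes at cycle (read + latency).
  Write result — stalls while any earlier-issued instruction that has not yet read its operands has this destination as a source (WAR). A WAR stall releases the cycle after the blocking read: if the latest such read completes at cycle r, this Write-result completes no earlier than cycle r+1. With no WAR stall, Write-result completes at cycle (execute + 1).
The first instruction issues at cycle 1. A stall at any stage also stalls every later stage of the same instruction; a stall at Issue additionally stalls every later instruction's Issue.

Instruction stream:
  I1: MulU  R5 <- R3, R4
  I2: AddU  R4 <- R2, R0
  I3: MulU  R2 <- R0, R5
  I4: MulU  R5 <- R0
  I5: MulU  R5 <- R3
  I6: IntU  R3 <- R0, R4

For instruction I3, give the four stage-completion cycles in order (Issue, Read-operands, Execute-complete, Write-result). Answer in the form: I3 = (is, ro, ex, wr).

I1 -> (1, 2, 5, 6)
I2 -> (2, 3, 5, 6)
I3 -> (7, 8, 11, 12)  // struct: MulU busy until I1 writes@6
I4 -> (13, 14, 17, 18)  // struct: MulU busy until I3 writes@12
I5 -> (19, 20, 23, 24)  // struct: MulU busy until I4 writes@18
I6 -> (20, 21, 22, 23)

I3 = (7, 8, 11, 12)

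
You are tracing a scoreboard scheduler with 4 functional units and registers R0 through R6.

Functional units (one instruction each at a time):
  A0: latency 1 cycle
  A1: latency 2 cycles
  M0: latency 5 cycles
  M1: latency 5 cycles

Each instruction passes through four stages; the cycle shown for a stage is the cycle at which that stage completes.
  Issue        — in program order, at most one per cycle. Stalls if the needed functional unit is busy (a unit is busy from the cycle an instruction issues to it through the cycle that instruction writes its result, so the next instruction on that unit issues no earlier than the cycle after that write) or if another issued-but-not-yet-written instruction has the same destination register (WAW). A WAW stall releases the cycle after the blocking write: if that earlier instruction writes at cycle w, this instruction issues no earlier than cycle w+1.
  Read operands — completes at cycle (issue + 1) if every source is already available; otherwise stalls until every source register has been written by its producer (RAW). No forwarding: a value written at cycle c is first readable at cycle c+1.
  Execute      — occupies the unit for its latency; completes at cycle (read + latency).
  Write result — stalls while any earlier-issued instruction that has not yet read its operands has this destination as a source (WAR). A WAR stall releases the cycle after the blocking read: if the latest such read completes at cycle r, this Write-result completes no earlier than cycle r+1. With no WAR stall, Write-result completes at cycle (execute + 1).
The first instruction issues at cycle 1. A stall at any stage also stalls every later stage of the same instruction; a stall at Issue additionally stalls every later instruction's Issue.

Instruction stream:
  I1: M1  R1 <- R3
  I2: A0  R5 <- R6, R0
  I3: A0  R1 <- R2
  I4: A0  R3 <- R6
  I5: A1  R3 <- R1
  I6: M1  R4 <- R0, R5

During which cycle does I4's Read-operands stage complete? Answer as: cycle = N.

1) issue 1, read 2, done 7, write 8
2) issue 2, read 3, done 4, write 5
3) issue 9, read 10, done 11, write 12  <WAW R1: wait I1 write@8>
4) issue 13, read 14, done 15, write 16  <struct: A0 busy until I3 writes@12>
5) issue 17, read 18, done 20, write 21  <WAW R3: wait I4 write@16>
6) issue 18, read 19, done 24, write 25

cycle = 14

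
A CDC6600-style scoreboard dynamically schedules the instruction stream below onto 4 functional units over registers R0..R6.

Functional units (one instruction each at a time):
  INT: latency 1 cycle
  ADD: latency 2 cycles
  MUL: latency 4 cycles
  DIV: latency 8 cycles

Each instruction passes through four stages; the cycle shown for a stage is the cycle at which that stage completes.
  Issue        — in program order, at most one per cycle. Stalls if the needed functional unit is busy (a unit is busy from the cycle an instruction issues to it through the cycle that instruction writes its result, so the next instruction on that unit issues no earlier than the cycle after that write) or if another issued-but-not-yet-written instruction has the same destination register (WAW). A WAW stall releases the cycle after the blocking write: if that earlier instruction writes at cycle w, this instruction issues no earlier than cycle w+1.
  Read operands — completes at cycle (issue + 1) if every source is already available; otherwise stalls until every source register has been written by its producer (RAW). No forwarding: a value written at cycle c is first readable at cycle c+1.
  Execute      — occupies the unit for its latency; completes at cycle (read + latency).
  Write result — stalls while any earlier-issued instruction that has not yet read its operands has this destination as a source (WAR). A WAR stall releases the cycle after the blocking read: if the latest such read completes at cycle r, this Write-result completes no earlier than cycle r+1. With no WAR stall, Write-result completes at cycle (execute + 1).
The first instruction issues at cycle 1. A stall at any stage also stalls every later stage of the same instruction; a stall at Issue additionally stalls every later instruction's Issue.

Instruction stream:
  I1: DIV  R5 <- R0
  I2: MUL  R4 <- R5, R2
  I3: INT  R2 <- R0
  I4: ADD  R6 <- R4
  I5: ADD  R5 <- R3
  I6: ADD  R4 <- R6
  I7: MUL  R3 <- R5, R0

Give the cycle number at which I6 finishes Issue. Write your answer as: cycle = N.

cycle 1: I1 dispatched to DIV
cycle 2: I1 operands ready | I2 dispatched to MUL
cycle 3: I3 dispatched to INT
cycle 4: I3 operands ready | I4 dispatched to ADD
cycle 5: I3 complete
cycle 10: I1 complete
cycle 11: R5←I1
cycle 12: I2 operands ready
cycle 13: R2←I3
cycle 16: I2 complete
cycle 17: R4←I2
cycle 18: I4 operands ready
cycle 20: I4 complete
cycle 21: R6←I4
cycle 22: I5 dispatched to ADD
cycle 23: I5 operands ready
cycle 25: I5 complete
cycle 26: R5←I5
cycle 27: I6 dispatched to ADD
cycle 28: I6 operands ready | I7 dispatched to MUL
cycle 29: I7 operands ready
cycle 30: I6 complete
cycle 31: R4←I6
cycle 33: I7 complete
cycle 34: R3←I7

cycle = 27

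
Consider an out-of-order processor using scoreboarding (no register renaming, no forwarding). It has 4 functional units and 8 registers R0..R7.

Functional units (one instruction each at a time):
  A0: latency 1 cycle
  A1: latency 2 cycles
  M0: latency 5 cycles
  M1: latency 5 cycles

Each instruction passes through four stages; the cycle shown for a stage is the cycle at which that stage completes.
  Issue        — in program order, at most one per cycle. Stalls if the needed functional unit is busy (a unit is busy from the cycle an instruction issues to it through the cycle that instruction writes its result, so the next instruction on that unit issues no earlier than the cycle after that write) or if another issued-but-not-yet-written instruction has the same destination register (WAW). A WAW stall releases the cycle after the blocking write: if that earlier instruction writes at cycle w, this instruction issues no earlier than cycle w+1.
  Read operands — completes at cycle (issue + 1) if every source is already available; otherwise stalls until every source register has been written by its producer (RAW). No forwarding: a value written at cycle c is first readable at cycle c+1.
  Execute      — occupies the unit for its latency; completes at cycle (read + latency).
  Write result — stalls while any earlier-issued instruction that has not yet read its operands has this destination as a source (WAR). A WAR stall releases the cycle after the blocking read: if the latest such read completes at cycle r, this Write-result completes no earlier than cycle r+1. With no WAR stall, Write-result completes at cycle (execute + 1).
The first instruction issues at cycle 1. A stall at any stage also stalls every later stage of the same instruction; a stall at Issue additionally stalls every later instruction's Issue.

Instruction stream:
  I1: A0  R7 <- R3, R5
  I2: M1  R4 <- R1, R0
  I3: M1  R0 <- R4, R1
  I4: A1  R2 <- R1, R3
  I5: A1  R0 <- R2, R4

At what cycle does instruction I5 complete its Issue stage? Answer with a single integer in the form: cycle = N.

cycle = 18

cycle 1: I1 dispatched to A0
cycle 2: I1 operands ready, I2 dispatched to M1
cycle 3: I1 complete, I2 operands ready
cycle 4: R7←I1
cycle 8: I2 complete
cycle 9: R4←I2
cycle 10: I3 dispatched to M1
cycle 11: I3 operands ready, I4 dispatched to A1
cycle 12: I4 operands ready
cycle 14: I4 complete
cycle 15: R2←I4
cycle 16: I3 complete
cycle 17: R0←I3
cycle 18: I5 dispatched to A1
cycle 19: I5 operands ready
cycle 21: I5 complete
cycle 22: R0←I5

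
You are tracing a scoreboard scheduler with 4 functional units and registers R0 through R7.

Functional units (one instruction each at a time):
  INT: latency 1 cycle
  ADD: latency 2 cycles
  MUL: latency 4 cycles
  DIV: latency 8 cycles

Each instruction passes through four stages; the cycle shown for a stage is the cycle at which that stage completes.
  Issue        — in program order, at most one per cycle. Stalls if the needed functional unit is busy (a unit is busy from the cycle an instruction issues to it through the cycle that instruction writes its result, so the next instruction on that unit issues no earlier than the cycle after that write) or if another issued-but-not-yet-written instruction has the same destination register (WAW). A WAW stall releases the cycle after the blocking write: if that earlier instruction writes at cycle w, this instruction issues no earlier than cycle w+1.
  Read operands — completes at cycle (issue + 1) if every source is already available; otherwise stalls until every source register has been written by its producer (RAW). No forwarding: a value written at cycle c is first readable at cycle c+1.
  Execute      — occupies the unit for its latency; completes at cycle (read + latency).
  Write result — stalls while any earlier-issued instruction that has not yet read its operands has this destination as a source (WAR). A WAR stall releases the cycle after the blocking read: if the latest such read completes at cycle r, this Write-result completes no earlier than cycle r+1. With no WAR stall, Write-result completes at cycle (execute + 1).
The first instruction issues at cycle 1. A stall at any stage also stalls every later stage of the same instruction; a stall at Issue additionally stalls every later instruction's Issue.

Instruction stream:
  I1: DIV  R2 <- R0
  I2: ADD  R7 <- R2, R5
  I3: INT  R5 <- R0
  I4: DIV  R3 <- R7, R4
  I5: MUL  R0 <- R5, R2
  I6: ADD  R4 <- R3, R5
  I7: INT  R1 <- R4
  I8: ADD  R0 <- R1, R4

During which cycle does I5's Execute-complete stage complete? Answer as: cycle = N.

cycle = 18

I1  is:1  ro:2  ex:10  wr:11
I2  is:2  ro:12  ex:14  wr:15  — RAW R2: wait I1 write@11
I3  is:3  ro:4  ex:5  wr:13  — WAR R5: wait I2 read@12
I4  is:12  ro:16  ex:24  wr:25  — struct: DIV busy until I1 writes@11, RAW R7: wait I2 write@15
I5  is:13  ro:14  ex:18  wr:19
I6  is:16  ro:26  ex:28  wr:29  — struct: ADD busy until I2 writes@15, RAW R3: wait I4 write@25
I7  is:17  ro:30  ex:31  wr:32  — RAW R4: wait I6 write@29
I8  is:30  ro:33  ex:35  wr:36  — struct: ADD busy until I6 writes@29, RAW R1: wait I7 write@32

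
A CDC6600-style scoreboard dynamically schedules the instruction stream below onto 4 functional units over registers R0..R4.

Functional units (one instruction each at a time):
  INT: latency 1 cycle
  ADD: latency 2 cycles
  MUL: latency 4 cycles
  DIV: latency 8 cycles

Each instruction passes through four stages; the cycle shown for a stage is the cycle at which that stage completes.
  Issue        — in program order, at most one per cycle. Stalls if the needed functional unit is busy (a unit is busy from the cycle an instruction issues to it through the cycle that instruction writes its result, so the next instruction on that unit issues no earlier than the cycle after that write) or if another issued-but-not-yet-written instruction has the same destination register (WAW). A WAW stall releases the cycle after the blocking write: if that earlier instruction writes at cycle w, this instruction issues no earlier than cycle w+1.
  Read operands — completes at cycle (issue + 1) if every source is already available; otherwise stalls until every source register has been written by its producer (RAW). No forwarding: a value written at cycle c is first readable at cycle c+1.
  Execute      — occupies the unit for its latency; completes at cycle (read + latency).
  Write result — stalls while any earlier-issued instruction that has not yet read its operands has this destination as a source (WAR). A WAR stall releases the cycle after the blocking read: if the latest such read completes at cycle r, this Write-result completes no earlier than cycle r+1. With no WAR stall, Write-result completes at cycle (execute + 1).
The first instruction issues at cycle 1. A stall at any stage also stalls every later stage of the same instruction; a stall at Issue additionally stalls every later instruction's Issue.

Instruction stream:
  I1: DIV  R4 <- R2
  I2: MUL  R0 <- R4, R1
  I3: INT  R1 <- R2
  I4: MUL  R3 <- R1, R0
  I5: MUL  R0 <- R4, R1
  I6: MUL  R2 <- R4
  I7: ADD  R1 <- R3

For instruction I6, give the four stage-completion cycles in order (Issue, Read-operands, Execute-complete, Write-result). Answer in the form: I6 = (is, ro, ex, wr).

t=1  issue I1 (DIV)
t=2  I1 read-ops · issue I2 (MUL)
t=3  issue I3 (INT)
t=4  I3 read-ops
t=5  I3 finished on INT
t=10  I1 finished on DIV
t=11  I1→R4
t=12  I2 read-ops
t=13  I3→R1
t=16  I2 finished on MUL
t=17  I2→R0
t=18  issue I4 (MUL)
t=19  I4 read-ops
t=23  I4 finished on MUL
t=24  I4→R3
t=25  issue I5 (MUL)
t=26  I5 read-ops
t=30  I5 finished on MUL
t=31  I5→R0
t=32  issue I6 (MUL)
t=33  I6 read-ops · issue I7 (ADD)
t=34  I7 read-ops
t=36  I7 finished on ADD
t=37  I6 finished on MUL · I7→R1
t=38  I6→R2

I6 = (32, 33, 37, 38)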